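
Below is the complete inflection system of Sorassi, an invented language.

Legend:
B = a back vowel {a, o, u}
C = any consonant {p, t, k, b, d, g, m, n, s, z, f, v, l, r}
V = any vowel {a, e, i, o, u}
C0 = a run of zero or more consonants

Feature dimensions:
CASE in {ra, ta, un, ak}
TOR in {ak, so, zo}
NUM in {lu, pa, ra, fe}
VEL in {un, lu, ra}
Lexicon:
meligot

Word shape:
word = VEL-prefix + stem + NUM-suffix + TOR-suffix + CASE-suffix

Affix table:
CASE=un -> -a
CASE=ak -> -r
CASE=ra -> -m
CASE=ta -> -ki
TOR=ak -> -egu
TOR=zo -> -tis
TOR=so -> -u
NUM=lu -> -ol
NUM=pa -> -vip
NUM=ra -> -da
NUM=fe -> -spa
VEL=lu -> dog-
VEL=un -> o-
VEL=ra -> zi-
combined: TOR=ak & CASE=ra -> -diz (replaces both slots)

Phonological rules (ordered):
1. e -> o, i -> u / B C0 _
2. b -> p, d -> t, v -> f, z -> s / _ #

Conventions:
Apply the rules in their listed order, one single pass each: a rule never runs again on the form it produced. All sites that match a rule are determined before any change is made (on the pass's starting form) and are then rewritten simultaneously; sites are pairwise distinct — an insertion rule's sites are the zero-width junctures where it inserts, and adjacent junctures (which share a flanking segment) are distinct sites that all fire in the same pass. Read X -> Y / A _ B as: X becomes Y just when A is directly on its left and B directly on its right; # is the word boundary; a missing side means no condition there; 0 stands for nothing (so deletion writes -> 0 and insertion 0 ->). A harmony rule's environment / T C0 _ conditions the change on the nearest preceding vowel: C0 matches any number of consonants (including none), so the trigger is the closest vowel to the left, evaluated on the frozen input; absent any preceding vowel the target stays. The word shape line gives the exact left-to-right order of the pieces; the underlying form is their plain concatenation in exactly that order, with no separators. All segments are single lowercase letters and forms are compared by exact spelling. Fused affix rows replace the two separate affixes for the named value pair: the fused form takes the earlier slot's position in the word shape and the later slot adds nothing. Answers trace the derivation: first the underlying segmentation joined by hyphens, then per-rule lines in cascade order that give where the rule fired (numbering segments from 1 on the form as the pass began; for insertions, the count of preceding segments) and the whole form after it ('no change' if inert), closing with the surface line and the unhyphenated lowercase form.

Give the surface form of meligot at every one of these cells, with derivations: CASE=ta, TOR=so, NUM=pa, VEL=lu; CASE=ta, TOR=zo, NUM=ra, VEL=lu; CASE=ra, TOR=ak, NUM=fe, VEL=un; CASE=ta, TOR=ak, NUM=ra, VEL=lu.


cell CASE=ta, TOR=so, NUM=pa, VEL=lu:
underlying: dog-meligot-vip-u-ki
1. e -> o, i -> u / B C0 _: fires at position(s) 5, 12, 16: dogmoligotvupuku
2. b -> p, d -> t, v -> f, z -> s / _ #: no change
surface: dogmoligotvupuku

cell CASE=ta, TOR=zo, NUM=ra, VEL=lu:
underlying: dog-meligot-da-tis-ki
1. e -> o, i -> u / B C0 _: fires at position(s) 5, 14: dogmoligotdatuski
2. b -> p, d -> t, v -> f, z -> s / _ #: no change
surface: dogmoligotdatuski

cell CASE=ra, TOR=ak, NUM=fe, VEL=un:
underlying: o-meligot-spa-diz
1. e -> o, i -> u / B C0 _: fires at position(s) 3, 13: omoligotspaduz
2. b -> p, d -> t, v -> f, z -> s / _ #: fires at position(s) 14: omoligotspadus
surface: omoligotspadus

cell CASE=ta, TOR=ak, NUM=ra, VEL=lu:
underlying: dog-meligot-da-egu-ki
1. e -> o, i -> u / B C0 _: fires at position(s) 5, 13, 17: dogmoligotdaoguku
2. b -> p, d -> t, v -> f, z -> s / _ #: no change
surface: dogmoligotdaoguku


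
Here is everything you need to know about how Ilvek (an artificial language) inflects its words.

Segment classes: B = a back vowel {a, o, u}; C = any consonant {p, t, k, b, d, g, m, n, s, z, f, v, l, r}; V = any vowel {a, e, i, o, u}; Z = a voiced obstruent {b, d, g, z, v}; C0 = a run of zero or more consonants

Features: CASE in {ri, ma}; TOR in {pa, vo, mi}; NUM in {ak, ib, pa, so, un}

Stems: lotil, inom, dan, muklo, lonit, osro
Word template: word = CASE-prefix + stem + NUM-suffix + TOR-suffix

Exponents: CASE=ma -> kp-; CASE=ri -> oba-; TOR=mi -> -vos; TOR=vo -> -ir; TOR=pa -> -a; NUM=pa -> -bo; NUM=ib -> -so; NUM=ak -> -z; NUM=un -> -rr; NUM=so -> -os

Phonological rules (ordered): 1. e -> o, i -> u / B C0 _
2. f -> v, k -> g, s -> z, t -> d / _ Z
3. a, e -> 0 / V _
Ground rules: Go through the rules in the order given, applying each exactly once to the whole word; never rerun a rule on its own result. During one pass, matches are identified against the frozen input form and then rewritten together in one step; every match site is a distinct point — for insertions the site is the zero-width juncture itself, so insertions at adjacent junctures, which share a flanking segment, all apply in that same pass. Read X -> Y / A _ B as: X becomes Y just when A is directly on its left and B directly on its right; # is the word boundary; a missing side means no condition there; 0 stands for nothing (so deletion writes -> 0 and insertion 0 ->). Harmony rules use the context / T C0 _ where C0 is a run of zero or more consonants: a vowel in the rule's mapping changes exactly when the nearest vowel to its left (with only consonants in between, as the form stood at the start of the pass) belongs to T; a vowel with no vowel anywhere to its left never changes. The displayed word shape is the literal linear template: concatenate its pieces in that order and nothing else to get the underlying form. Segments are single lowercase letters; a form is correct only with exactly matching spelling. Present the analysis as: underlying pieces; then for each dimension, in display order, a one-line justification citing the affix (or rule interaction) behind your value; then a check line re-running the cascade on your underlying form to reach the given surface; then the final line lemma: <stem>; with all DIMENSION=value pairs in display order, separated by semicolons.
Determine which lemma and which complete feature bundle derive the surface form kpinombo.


underlying: kp-inom-bo-a
CASE=ma - signalled by the affix kp-
TOR=pa - signalled by the affix -a
NUM=pa - signalled by the affix -bo
check: kpinomboa -> kpinomboa -> kpinomboa -> kpinombo
lemma: inom; CASE=ma; TOR=pa; NUM=pa


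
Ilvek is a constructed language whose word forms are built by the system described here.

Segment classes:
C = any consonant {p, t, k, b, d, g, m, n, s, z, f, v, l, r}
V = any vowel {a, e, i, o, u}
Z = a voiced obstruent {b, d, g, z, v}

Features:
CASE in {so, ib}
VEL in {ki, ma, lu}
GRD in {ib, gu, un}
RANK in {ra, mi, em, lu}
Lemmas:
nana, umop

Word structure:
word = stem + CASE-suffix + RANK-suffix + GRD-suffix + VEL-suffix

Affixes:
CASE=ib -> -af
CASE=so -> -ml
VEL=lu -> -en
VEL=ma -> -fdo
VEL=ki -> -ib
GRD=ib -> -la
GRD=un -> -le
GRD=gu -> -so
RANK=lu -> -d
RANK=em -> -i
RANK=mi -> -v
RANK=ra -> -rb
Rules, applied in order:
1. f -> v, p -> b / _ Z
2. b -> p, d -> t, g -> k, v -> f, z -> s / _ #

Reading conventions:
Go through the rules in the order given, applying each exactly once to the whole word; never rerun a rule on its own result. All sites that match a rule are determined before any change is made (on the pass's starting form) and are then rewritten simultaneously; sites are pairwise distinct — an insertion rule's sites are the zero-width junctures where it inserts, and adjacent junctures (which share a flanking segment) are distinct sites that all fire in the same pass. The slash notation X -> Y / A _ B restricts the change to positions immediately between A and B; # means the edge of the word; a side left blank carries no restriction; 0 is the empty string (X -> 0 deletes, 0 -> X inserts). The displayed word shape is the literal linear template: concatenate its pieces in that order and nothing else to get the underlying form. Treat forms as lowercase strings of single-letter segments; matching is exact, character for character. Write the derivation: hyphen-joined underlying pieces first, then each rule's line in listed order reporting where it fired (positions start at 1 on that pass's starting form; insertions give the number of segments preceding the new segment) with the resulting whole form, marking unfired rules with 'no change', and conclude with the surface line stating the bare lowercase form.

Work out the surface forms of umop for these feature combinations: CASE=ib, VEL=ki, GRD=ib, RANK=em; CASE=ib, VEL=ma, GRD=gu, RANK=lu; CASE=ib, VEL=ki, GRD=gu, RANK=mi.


cell CASE=ib, VEL=ki, GRD=ib, RANK=em:
underlying: umop-af-i-la-ib
1. f -> v, p -> b / _ Z: no change
2. b -> p, d -> t, g -> k, v -> f, z -> s / _ #: fires at position(s) 11: umopafilaip
surface: umopafilaip

cell CASE=ib, VEL=ma, GRD=gu, RANK=lu:
underlying: umop-af-d-so-fdo
1. f -> v, p -> b / _ Z: fires at position(s) 6, 10: umopavdsovdo
2. b -> p, d -> t, g -> k, v -> f, z -> s / _ #: no change
surface: umopavdsovdo

cell CASE=ib, VEL=ki, GRD=gu, RANK=mi:
underlying: umop-af-v-so-ib
1. f -> v, p -> b / _ Z: fires at position(s) 6: umopavvsoib
2. b -> p, d -> t, g -> k, v -> f, z -> s / _ #: fires at position(s) 11: umopavvsoip
surface: umopavvsoip


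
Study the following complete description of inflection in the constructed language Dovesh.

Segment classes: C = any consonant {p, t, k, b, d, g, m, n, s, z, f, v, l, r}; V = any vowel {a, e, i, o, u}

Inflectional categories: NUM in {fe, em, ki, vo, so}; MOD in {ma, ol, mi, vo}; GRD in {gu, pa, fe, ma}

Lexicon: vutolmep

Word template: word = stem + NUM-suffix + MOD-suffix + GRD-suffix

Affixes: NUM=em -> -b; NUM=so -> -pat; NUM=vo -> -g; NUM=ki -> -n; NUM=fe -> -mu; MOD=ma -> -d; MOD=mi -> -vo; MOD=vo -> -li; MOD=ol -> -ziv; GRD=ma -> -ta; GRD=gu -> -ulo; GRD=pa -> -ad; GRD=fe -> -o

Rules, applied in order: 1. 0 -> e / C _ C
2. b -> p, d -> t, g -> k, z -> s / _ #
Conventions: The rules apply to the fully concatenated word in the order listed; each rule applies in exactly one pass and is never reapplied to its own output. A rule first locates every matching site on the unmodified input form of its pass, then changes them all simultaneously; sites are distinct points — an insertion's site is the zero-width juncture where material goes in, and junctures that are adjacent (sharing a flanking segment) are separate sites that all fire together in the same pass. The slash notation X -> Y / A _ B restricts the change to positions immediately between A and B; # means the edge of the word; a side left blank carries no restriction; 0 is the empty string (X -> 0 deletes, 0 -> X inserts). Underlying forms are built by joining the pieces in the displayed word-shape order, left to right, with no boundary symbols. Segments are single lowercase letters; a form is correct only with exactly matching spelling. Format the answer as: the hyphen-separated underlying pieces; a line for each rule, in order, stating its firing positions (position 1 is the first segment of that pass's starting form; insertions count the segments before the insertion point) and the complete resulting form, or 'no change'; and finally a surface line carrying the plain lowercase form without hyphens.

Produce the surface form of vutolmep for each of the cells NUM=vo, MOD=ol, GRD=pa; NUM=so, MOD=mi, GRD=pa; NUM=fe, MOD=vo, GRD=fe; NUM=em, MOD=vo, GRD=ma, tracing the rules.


cell NUM=vo, MOD=ol, GRD=pa:
underlying: vutolmep-g-ziv-ad
1. 0 -> e / C _ C: inserts after position(s) 5, 8, 9: vutolemepegezivad
2. b -> p, d -> t, g -> k, z -> s / _ #: fires at position(s) 17: vutolemepegezivat
surface: vutolemepegezivat

cell NUM=so, MOD=mi, GRD=pa:
underlying: vutolmep-pat-vo-ad
1. 0 -> e / C _ C: inserts after position(s) 5, 8, 11: vutolemepepatevoad
2. b -> p, d -> t, g -> k, z -> s / _ #: fires at position(s) 18: vutolemepepatevoat
surface: vutolemepepatevoat

cell NUM=fe, MOD=vo, GRD=fe:
underlying: vutolmep-mu-li-o
1. 0 -> e / C _ C: inserts after position(s) 5, 8: vutolemepemulio
2. b -> p, d -> t, g -> k, z -> s / _ #: no change
surface: vutolemepemulio

cell NUM=em, MOD=vo, GRD=ma:
underlying: vutolmep-b-li-ta
1. 0 -> e / C _ C: inserts after position(s) 5, 8, 9: vutolemepebelita
2. b -> p, d -> t, g -> k, z -> s / _ #: no change
surface: vutolemepebelita


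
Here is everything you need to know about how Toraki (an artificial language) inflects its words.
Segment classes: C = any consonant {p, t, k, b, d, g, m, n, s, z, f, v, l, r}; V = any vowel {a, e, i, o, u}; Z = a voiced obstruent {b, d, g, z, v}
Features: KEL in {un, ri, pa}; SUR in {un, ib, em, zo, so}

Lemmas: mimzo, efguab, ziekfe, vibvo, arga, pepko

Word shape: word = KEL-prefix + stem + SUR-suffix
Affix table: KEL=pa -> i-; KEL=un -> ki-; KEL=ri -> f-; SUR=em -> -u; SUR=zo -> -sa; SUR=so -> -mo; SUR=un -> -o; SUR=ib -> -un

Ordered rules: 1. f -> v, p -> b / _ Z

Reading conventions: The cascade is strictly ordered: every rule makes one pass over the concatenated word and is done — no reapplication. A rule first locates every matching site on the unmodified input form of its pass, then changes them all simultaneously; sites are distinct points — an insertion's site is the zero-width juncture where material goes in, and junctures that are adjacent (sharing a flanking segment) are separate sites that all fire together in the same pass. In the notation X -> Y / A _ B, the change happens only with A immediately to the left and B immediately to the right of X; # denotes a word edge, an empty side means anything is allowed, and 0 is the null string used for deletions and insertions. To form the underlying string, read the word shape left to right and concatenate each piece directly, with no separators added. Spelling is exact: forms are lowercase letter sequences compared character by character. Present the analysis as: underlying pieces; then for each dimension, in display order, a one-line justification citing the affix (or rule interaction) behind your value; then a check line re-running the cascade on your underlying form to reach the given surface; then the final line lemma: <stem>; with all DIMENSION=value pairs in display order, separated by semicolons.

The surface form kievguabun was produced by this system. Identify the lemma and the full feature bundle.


underlying: ki-efguab-un
KEL=un - signalled by the affix ki-
SUR=ib - signalled by the affix -un
check: kiefguabun -> kievguabun
lemma: efguab; KEL=un; SUR=ib


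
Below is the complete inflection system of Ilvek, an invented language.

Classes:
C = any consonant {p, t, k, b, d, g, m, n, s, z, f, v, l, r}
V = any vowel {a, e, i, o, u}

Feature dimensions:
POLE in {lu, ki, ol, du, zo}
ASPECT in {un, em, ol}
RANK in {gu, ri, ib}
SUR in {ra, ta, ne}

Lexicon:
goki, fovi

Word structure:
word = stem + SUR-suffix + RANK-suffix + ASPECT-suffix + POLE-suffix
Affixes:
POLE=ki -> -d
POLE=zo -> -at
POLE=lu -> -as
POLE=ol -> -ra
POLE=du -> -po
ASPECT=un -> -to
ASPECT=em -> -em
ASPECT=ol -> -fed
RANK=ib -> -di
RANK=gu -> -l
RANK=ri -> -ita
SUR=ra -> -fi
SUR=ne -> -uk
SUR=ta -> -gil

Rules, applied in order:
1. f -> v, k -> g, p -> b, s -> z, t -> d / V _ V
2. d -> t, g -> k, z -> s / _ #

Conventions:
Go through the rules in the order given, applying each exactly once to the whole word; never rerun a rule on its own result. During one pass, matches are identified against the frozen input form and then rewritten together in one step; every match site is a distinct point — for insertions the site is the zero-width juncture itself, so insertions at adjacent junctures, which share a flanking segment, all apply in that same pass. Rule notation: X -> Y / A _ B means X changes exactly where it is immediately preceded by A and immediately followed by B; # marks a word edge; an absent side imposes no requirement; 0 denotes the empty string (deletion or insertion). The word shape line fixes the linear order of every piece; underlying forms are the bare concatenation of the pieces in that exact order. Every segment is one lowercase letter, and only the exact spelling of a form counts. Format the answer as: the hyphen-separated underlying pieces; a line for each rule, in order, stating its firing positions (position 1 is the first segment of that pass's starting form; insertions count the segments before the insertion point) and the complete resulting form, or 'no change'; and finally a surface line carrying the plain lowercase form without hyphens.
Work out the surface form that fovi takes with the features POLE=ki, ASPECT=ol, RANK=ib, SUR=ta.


underlying: fovi-gil-di-fed-d
1. f -> v, k -> g, p -> b, s -> z, t -> d / V _ V: fires at position(s) 10: fovigildivedd
2. d -> t, g -> k, z -> s / _ #: fires at position(s) 13: fovigildivedt
surface: fovigildivedt


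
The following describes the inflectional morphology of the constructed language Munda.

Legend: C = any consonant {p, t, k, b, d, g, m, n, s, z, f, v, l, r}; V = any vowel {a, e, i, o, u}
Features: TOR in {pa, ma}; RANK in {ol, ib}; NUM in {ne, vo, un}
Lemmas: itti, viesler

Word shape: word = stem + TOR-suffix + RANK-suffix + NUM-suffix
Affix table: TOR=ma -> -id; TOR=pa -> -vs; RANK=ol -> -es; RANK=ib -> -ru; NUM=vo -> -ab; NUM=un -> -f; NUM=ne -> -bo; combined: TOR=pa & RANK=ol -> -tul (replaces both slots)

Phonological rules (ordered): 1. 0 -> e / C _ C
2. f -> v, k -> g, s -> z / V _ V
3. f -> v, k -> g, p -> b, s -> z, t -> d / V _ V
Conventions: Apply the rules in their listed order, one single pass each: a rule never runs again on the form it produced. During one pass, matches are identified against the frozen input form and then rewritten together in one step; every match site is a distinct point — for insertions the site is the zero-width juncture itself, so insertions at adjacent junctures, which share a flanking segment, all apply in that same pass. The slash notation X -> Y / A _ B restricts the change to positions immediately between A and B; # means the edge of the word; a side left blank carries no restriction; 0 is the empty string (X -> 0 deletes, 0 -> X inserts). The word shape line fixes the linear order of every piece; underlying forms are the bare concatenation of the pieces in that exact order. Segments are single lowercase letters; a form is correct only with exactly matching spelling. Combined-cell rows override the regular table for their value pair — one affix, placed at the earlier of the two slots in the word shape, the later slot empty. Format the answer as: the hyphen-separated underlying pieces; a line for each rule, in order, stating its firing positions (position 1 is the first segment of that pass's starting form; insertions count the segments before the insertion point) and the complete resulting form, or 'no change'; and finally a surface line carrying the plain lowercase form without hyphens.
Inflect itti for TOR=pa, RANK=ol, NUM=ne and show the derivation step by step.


underlying: itti-tul-bo
1. 0 -> e / C _ C: inserts after position(s) 2, 7: itetitulebo
2. f -> v, k -> g, s -> z / V _ V: no change
3. f -> v, k -> g, p -> b, s -> z, t -> d / V _ V: fires at position(s) 2, 4, 6: idedidulebo
surface: idedidulebo


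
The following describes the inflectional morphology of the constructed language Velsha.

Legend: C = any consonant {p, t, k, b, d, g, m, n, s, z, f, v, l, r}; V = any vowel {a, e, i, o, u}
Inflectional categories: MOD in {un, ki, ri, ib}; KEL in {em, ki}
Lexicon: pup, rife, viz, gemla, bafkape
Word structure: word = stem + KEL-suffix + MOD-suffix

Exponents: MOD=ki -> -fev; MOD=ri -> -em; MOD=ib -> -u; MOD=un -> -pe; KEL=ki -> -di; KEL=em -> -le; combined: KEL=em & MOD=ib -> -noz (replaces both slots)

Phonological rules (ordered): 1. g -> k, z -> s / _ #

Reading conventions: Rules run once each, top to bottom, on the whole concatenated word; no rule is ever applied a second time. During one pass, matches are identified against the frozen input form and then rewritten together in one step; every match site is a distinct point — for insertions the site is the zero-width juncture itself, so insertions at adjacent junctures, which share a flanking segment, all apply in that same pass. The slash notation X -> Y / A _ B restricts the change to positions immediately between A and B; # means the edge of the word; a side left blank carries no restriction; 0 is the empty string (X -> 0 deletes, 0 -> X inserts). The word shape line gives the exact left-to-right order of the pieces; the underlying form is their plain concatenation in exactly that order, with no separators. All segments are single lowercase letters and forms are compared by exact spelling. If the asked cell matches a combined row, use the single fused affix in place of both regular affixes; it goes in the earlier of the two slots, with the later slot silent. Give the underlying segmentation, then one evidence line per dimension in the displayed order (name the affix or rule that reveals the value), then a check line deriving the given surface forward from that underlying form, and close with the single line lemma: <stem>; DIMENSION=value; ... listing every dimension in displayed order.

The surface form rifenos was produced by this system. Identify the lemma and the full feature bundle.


underlying: rife-noz
MOD=ib - signalled by the combined affix row
KEL=em - signalled by the combined affix row
check: rifenoz -> rifenos
lemma: rife; MOD=ib; KEL=em


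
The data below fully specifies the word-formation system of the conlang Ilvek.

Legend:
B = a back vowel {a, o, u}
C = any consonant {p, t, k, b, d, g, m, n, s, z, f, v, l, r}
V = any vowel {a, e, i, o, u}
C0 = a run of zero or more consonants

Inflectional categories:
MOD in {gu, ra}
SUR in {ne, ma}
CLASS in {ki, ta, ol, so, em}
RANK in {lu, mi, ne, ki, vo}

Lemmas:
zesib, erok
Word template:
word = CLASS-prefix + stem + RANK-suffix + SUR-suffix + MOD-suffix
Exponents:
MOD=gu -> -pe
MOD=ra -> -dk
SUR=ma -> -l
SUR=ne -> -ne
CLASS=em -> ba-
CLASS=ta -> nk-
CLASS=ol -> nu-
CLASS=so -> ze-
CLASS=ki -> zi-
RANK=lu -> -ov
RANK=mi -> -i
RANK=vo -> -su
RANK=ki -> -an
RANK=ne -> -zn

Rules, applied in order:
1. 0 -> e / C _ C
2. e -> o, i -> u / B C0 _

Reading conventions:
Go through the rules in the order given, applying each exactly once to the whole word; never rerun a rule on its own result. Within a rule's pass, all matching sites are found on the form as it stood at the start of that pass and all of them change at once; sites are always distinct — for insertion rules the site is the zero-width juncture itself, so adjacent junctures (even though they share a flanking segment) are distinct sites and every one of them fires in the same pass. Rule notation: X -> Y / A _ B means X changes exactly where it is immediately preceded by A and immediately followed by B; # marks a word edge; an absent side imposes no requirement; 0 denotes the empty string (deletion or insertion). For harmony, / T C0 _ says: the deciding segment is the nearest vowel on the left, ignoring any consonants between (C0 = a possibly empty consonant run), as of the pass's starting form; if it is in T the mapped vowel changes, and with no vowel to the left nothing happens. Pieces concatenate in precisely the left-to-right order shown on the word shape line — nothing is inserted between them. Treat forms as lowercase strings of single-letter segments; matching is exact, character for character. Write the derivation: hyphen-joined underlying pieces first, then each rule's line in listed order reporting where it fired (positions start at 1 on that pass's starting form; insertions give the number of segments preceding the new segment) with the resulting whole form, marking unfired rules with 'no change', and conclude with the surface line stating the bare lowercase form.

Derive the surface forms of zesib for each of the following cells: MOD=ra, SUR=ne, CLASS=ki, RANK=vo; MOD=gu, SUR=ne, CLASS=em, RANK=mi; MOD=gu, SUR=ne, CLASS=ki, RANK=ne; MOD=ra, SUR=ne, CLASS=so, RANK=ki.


cell MOD=ra, SUR=ne, CLASS=ki, RANK=vo:
underlying: zi-zesib-su-ne-dk
1. 0 -> e / C _ C: inserts after position(s) 7, 12: zizesibesunedek
2. e -> o, i -> u / B C0 _: fires at position(s) 12: zizesibesunodek
surface: zizesibesunodek

cell MOD=gu, SUR=ne, CLASS=em, RANK=mi:
underlying: ba-zesib-i-ne-pe
1. 0 -> e / C _ C: no change
2. e -> o, i -> u / B C0 _: fires at position(s) 4: bazosibinepe
surface: bazosibinepe

cell MOD=gu, SUR=ne, CLASS=ki, RANK=ne:
underlying: zi-zesib-zn-ne-pe
1. 0 -> e / C _ C: inserts after position(s) 7, 8, 9: zizesibezenenepe
2. e -> o, i -> u / B C0 _: no change
surface: zizesibezenenepe

cell MOD=ra, SUR=ne, CLASS=so, RANK=ki:
underlying: ze-zesib-an-ne-dk
1. 0 -> e / C _ C: inserts after position(s) 9, 12: zezesibanenedek
2. e -> o, i -> u / B C0 _: fires at position(s) 10: zezesibanonedek
surface: zezesibanonedek


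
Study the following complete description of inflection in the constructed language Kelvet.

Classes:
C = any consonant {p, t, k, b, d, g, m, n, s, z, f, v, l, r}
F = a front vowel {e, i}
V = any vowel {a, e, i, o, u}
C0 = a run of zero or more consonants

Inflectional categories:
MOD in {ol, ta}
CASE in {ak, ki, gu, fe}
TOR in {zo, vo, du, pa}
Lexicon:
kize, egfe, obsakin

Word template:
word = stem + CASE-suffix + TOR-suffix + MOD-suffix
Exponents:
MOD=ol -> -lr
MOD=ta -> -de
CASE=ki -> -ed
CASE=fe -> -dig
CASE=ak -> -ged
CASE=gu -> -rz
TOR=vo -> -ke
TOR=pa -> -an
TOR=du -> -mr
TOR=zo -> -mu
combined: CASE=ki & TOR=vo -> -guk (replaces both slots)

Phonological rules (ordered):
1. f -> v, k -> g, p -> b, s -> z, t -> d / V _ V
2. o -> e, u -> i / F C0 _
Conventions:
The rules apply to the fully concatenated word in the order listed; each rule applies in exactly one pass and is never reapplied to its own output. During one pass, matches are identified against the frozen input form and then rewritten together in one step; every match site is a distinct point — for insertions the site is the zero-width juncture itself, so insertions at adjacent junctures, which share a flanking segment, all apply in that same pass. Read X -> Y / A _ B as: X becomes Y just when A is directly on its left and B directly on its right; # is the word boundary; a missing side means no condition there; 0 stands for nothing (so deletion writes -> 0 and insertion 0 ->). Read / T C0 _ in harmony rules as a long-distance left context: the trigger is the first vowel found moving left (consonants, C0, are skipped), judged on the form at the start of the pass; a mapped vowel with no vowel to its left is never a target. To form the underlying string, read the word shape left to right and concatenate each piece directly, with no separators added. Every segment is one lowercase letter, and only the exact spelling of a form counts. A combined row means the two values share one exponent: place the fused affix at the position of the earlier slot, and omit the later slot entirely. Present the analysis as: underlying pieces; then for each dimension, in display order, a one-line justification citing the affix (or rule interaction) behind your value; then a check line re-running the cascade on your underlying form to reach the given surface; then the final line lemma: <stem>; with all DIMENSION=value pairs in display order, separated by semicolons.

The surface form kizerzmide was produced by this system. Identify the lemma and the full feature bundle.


underlying: kize-rz-mu-de
MOD=ta - signalled by the affix -de
CASE=gu - signalled by the affix -rz
TOR=zo - signalled by the affix -mu
check: kizerzmude -> kizerzmude -> kizerzmide
lemma: kize; MOD=ta; CASE=gu; TOR=zo


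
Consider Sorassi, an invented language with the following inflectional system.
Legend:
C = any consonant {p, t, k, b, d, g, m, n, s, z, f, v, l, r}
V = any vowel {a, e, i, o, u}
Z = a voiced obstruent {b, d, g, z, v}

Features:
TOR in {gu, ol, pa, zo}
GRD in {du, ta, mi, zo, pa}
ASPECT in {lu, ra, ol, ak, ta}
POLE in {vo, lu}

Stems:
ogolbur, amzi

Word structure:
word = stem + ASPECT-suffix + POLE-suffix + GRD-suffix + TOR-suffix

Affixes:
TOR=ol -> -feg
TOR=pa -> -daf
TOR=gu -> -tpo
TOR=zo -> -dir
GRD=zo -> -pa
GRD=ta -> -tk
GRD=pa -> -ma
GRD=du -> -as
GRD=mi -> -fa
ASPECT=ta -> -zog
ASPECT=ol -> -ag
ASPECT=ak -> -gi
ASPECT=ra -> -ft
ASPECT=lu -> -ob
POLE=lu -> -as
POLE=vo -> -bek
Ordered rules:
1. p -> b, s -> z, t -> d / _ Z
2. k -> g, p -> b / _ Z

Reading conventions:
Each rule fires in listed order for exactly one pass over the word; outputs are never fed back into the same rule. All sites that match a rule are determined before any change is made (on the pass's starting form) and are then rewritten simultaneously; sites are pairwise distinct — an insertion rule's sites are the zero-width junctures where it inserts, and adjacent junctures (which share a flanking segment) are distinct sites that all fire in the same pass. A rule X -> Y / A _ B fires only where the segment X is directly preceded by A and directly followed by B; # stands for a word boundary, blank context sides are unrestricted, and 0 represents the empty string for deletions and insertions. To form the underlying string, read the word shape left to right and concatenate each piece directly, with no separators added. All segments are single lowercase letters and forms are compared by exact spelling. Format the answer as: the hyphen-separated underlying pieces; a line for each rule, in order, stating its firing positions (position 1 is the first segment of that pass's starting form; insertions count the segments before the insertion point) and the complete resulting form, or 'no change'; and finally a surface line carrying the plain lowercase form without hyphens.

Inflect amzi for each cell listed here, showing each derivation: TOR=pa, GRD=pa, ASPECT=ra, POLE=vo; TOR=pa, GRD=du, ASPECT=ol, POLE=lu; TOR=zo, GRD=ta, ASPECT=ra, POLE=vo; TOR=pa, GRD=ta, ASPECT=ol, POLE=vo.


cell TOR=pa, GRD=pa, ASPECT=ra, POLE=vo:
underlying: amzi-ft-bek-ma-daf
1. p -> b, s -> z, t -> d / _ Z: fires at position(s) 6: amzifdbekmadaf
2. k -> g, p -> b / _ Z: no change
surface: amzifdbekmadaf

cell TOR=pa, GRD=du, ASPECT=ol, POLE=lu:
underlying: amzi-ag-as-as-daf
1. p -> b, s -> z, t -> d / _ Z: fires at position(s) 10: amziagasazdaf
2. k -> g, p -> b / _ Z: no change
surface: amziagasazdaf

cell TOR=zo, GRD=ta, ASPECT=ra, POLE=vo:
underlying: amzi-ft-bek-tk-dir
1. p -> b, s -> z, t -> d / _ Z: fires at position(s) 6: amzifdbektkdir
2. k -> g, p -> b / _ Z: fires at position(s) 11: amzifdbektgdir
surface: amzifdbektgdir

cell TOR=pa, GRD=ta, ASPECT=ol, POLE=vo:
underlying: amzi-ag-bek-tk-daf
1. p -> b, s -> z, t -> d / _ Z: no change
2. k -> g, p -> b / _ Z: fires at position(s) 11: amziagbektgdaf
surface: amziagbektgdaf


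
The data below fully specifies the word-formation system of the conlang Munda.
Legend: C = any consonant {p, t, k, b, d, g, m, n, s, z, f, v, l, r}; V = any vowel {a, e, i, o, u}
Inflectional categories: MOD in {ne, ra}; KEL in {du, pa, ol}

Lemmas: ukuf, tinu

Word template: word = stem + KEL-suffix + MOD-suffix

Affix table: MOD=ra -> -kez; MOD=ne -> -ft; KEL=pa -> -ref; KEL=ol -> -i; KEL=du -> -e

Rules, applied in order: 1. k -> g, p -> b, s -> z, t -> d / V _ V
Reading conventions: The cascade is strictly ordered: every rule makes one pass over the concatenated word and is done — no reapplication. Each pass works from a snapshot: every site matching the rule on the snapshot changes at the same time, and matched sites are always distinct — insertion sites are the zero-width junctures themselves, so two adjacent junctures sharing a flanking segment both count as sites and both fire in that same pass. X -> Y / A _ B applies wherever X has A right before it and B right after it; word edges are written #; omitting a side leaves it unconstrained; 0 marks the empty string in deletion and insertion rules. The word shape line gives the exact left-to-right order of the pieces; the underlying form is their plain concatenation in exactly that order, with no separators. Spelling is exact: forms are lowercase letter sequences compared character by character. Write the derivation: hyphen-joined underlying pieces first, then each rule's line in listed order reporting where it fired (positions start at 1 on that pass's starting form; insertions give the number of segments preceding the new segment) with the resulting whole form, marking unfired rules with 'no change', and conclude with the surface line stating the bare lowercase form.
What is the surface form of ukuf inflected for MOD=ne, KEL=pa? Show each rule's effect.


underlying: ukuf-ref-ft
1. k -> g, p -> b, s -> z, t -> d / V _ V: fires at position(s) 2: ugufrefft
surface: ugufrefft


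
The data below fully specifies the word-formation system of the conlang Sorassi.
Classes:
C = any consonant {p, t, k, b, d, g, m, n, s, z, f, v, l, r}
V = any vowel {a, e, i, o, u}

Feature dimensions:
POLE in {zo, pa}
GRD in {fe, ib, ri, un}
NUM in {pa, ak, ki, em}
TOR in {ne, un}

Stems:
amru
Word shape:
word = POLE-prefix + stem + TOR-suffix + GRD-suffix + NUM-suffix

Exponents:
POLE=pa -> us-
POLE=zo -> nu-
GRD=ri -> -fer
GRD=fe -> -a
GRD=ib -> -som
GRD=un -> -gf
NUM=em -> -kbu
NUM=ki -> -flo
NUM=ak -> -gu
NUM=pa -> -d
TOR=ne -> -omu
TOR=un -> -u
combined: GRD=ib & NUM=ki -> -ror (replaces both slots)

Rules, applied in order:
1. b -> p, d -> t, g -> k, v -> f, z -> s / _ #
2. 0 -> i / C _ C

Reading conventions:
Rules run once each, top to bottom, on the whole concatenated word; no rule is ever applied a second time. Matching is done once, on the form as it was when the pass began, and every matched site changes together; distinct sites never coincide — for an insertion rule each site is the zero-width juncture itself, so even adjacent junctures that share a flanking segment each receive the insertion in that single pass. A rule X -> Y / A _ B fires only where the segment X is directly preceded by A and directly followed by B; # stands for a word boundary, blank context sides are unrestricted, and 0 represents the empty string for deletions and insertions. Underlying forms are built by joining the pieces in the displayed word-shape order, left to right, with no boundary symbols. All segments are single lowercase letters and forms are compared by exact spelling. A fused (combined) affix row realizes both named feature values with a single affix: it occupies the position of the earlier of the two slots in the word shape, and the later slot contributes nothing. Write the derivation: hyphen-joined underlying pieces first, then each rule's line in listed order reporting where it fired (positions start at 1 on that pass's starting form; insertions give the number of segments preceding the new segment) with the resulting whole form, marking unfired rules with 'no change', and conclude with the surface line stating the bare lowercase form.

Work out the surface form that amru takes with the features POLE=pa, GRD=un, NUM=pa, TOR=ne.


underlying: us-amru-omu-gf-d
1. b -> p, d -> t, g -> k, v -> f, z -> s / _ #: fires at position(s) 12: usamruomugft
2. 0 -> i / C _ C: inserts after position(s) 4, 10, 11: usamiruomugifit
surface: usamiruomugifit


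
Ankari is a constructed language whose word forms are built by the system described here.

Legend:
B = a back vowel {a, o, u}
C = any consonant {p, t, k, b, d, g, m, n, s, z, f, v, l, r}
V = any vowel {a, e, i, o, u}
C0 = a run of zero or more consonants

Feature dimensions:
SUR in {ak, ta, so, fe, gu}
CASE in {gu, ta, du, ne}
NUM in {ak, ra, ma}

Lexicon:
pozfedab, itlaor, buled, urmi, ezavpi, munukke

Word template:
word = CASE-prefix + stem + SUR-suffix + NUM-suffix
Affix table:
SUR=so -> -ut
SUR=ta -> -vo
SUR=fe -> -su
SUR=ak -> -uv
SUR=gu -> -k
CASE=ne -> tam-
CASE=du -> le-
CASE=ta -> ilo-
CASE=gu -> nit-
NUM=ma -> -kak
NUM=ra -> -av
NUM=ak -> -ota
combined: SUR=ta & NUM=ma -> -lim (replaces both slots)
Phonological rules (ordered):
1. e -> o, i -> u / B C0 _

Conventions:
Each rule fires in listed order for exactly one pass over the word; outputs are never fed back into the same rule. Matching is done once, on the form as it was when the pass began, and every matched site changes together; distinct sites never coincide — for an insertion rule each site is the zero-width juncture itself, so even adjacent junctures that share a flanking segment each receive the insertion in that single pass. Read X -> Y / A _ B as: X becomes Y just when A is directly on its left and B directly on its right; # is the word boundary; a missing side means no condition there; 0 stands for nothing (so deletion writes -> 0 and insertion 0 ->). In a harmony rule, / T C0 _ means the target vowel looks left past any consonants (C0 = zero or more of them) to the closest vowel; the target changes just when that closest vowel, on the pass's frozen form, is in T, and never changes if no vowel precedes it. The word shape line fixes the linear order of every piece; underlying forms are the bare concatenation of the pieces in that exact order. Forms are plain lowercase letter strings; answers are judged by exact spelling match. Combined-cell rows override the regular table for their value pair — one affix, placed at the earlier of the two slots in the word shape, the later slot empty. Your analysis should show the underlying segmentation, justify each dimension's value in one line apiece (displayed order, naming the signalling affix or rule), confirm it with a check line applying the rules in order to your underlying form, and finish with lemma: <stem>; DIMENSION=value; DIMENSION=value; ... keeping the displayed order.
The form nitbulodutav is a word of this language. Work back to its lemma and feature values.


underlying: nit-buled-ut-av
SUR=so - signalled by the affix -ut
CASE=gu - signalled by the affix nit-
NUM=ra - signalled by the affix -av
check: nitbuledutav -> nitbulodutav
lemma: buled; SUR=so; CASE=gu; NUM=ra


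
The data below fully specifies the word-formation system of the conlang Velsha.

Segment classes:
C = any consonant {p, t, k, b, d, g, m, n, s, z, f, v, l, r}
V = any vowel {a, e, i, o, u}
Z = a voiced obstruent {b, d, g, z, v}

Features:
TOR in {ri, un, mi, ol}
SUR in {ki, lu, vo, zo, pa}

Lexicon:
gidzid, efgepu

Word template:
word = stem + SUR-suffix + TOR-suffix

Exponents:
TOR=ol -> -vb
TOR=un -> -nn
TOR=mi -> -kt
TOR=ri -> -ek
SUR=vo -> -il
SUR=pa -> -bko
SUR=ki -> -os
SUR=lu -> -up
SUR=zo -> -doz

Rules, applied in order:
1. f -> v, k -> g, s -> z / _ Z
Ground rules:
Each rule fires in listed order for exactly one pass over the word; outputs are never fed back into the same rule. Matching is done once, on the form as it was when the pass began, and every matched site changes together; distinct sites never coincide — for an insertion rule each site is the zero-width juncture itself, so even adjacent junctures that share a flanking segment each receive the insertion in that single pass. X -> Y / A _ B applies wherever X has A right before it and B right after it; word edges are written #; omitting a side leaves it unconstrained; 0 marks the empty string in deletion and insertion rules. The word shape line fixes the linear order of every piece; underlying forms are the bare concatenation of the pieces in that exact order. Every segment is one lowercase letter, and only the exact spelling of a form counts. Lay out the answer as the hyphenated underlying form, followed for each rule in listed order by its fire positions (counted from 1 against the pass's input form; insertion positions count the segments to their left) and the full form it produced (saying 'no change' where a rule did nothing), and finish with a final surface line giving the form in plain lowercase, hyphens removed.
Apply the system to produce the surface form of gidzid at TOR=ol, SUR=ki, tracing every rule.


underlying: gidzid-os-vb
1. f -> v, k -> g, s -> z / _ Z: fires at position(s) 8: gidzidozvb
surface: gidzidozvb


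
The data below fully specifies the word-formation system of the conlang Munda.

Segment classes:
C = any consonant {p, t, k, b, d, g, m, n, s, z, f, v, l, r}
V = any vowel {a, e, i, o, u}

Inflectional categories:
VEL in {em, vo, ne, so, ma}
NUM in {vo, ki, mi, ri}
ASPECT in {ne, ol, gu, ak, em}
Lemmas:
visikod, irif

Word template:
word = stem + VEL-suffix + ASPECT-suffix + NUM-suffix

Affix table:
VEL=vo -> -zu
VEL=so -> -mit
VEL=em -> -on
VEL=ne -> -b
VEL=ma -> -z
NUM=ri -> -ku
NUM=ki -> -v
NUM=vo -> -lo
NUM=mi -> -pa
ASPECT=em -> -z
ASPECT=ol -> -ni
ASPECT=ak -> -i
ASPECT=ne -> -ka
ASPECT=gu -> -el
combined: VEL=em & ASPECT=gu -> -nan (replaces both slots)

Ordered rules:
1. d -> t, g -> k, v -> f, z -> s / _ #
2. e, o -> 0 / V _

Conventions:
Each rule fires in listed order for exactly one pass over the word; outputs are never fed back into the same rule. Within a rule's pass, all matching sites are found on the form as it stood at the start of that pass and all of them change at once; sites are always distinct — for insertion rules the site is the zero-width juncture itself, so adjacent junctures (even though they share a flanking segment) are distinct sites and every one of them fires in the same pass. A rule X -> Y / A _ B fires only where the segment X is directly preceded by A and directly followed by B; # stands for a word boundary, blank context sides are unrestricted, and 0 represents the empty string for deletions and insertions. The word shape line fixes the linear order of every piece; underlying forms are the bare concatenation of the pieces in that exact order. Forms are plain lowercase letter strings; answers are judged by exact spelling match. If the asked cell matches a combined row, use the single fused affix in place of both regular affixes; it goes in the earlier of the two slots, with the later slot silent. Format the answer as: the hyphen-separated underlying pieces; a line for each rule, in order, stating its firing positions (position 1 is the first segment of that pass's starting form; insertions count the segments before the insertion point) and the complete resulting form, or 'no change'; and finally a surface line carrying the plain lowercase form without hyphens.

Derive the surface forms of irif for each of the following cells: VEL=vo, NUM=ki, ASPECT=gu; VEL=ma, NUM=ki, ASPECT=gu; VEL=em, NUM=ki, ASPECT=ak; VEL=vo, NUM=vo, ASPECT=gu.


cell VEL=vo, NUM=ki, ASPECT=gu:
underlying: irif-zu-el-v
1. d -> t, g -> k, v -> f, z -> s / _ #: fires at position(s) 9: irifzuelf
2. e, o -> 0 / V _: fires at position(s) 7: irifzulf
surface: irifzulf

cell VEL=ma, NUM=ki, ASPECT=gu:
underlying: irif-z-el-v
1. d -> t, g -> k, v -> f, z -> s / _ #: fires at position(s) 8: irifzelf
2. e, o -> 0 / V _: no change
surface: irifzelf

cell VEL=em, NUM=ki, ASPECT=ak:
underlying: irif-on-i-v
1. d -> t, g -> k, v -> f, z -> s / _ #: fires at position(s) 8: irifonif
2. e, o -> 0 / V _: no change
surface: irifonif

cell VEL=vo, NUM=vo, ASPECT=gu:
underlying: irif-zu-el-lo
1. d -> t, g -> k, v -> f, z -> s / _ #: no change
2. e, o -> 0 / V _: fires at position(s) 7: irifzullo
surface: irifzullo
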